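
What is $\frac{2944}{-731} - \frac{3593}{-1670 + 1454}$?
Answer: $\frac{1990579}{157896} \approx 12.607$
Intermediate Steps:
$\frac{2944}{-731} - \frac{3593}{-1670 + 1454} = 2944 \left(- \frac{1}{731}\right) - \frac{3593}{-216} = - \frac{2944}{731} - - \frac{3593}{216} = - \frac{2944}{731} + \frac{3593}{216} = \frac{1990579}{157896}$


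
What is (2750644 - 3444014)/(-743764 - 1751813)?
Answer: 693370/2495577 ≈ 0.27784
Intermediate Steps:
(2750644 - 3444014)/(-743764 - 1751813) = -693370/(-2495577) = -693370*(-1/2495577) = 693370/2495577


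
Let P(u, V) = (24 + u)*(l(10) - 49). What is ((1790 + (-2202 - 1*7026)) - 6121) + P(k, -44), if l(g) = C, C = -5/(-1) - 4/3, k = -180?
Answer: -6487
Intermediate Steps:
C = 11/3 (C = -5*(-1) - 4*1/3 = 5 - 4/3 = 11/3 ≈ 3.6667)
l(g) = 11/3
P(u, V) = -1088 - 136*u/3 (P(u, V) = (24 + u)*(11/3 - 49) = (24 + u)*(-136/3) = -1088 - 136*u/3)
((1790 + (-2202 - 1*7026)) - 6121) + P(k, -44) = ((1790 + (-2202 - 1*7026)) - 6121) + (-1088 - 136/3*(-180)) = ((1790 + (-2202 - 7026)) - 6121) + (-1088 + 8160) = ((1790 - 9228) - 6121) + 7072 = (-7438 - 6121) + 7072 = -13559 + 7072 = -6487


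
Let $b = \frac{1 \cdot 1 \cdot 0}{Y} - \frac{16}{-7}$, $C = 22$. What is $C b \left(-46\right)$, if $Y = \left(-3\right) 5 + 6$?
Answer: $- \frac{16192}{7} \approx -2313.1$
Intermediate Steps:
$Y = -9$ ($Y = -15 + 6 = -9$)
$b = \frac{16}{7}$ ($b = \frac{1 \cdot 1 \cdot 0}{-9} - \frac{16}{-7} = 1 \cdot 0 \left(- \frac{1}{9}\right) - - \frac{16}{7} = 0 \left(- \frac{1}{9}\right) + \frac{16}{7} = 0 + \frac{16}{7} = \frac{16}{7} \approx 2.2857$)
$C b \left(-46\right) = 22 \cdot \frac{16}{7} \left(-46\right) = \frac{352}{7} \left(-46\right) = - \frac{16192}{7}$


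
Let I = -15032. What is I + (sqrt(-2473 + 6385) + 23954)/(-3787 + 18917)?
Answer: -113705103/7565 + sqrt(978)/7565 ≈ -15030.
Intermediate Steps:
I + (sqrt(-2473 + 6385) + 23954)/(-3787 + 18917) = -15032 + (sqrt(-2473 + 6385) + 23954)/(-3787 + 18917) = -15032 + (sqrt(3912) + 23954)/15130 = -15032 + (2*sqrt(978) + 23954)*(1/15130) = -15032 + (23954 + 2*sqrt(978))*(1/15130) = -15032 + (11977/7565 + sqrt(978)/7565) = -113705103/7565 + sqrt(978)/7565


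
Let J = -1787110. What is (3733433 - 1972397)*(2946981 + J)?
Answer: 2042574586356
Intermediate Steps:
(3733433 - 1972397)*(2946981 + J) = (3733433 - 1972397)*(2946981 - 1787110) = 1761036*1159871 = 2042574586356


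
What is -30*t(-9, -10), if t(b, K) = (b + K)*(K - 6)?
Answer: -9120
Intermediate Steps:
t(b, K) = (-6 + K)*(K + b) (t(b, K) = (K + b)*(-6 + K) = (-6 + K)*(K + b))
-30*t(-9, -10) = -30*((-10)**2 - 6*(-10) - 6*(-9) - 10*(-9)) = -30*(100 + 60 + 54 + 90) = -30*304 = -9120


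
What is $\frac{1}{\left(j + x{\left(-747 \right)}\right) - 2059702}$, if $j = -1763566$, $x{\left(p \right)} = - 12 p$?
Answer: $- \frac{1}{3814304} \approx -2.6217 \cdot 10^{-7}$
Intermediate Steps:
$\frac{1}{\left(j + x{\left(-747 \right)}\right) - 2059702} = \frac{1}{\left(-1763566 - -8964\right) - 2059702} = \frac{1}{\left(-1763566 + 8964\right) - 2059702} = \frac{1}{-1754602 - 2059702} = \frac{1}{-3814304} = - \frac{1}{3814304}$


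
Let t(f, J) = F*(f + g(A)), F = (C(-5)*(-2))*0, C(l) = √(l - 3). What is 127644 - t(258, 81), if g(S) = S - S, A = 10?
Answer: 127644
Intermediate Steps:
C(l) = √(-3 + l)
F = 0 (F = (√(-3 - 5)*(-2))*0 = (√(-8)*(-2))*0 = ((2*I*√2)*(-2))*0 = -4*I*√2*0 = 0)
g(S) = 0
t(f, J) = 0 (t(f, J) = 0*(f + 0) = 0*f = 0)
127644 - t(258, 81) = 127644 - 1*0 = 127644 + 0 = 127644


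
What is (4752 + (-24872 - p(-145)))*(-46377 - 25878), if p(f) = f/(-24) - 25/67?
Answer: 779440576375/536 ≈ 1.4542e+9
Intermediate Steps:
p(f) = -25/67 - f/24 (p(f) = f*(-1/24) - 25*1/67 = -f/24 - 25/67 = -25/67 - f/24)
(4752 + (-24872 - p(-145)))*(-46377 - 25878) = (4752 + (-24872 - (-25/67 - 1/24*(-145))))*(-46377 - 25878) = (4752 + (-24872 - (-25/67 + 145/24)))*(-72255) = (4752 + (-24872 - 1*9115/1608))*(-72255) = (4752 + (-24872 - 9115/1608))*(-72255) = (4752 - 40003291/1608)*(-72255) = -32362075/1608*(-72255) = 779440576375/536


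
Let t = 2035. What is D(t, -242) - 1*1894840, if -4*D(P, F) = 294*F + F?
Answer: -3753985/2 ≈ -1.8770e+6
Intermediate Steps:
D(P, F) = -295*F/4 (D(P, F) = -(294*F + F)/4 = -295*F/4)
D(t, -242) - 1*1894840 = -295/4*(-242) - 1*1894840 = 35695/2 - 1894840 = -3753985/2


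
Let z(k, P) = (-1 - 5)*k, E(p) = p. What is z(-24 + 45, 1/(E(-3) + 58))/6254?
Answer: -63/3127 ≈ -0.020147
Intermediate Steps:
z(k, P) = -6*k
z(-24 + 45, 1/(E(-3) + 58))/6254 = -6*(-24 + 45)/6254 = -6*21*(1/6254) = -126*1/6254 = -63/3127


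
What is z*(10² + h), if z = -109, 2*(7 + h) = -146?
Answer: -2180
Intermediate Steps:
h = -80 (h = -7 + (½)*(-146) = -7 - 73 = -80)
z*(10² + h) = -109*(10² - 80) = -109*(100 - 80) = -109*20 = -2180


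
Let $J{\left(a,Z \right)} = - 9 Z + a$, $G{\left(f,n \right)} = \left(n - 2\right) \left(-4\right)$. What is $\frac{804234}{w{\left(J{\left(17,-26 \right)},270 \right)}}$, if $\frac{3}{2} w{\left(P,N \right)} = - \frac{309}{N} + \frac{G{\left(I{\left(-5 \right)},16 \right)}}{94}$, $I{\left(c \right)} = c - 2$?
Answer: $- \frac{5102864730}{7361} \approx -6.9323 \cdot 10^{5}$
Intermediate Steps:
$I{\left(c \right)} = -2 + c$ ($I{\left(c \right)} = c - 2 = -2 + c$)
$G{\left(f,n \right)} = 8 - 4 n$ ($G{\left(f,n \right)} = \left(-2 + n\right) \left(-4\right) = 8 - 4 n$)
$J{\left(a,Z \right)} = a - 9 Z$
$w{\left(P,N \right)} = - \frac{56}{141} - \frac{206}{N}$ ($w{\left(P,N \right)} = \frac{2 \left(- \frac{309}{N} + \frac{8 - 64}{94}\right)}{3} = \frac{2 \left(- \frac{309}{N} + \left(8 - 64\right) \frac{1}{94}\right)}{3} = \frac{2 \left(- \frac{309}{N} - \frac{28}{47}\right)}{3} = \frac{2 \left(- \frac{28}{47} - \frac{309}{N}\right)}{3} = - \frac{56}{141} - \frac{206}{N}$)
$\frac{804234}{w{\left(J{\left(17,-26 \right)},270 \right)}} = \frac{804234}{- \frac{56}{141} - \frac{206}{270}} = \frac{804234}{- \frac{56}{141} - \frac{103}{135}} = \frac{804234}{- \frac{7361}{6345}} = 804234 \left(- \frac{6345}{7361}\right) = - \frac{5102864730}{7361}$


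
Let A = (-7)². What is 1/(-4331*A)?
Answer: -1/212219 ≈ -4.7121e-6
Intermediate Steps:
A = 49
1/(-4331*A) = 1/(-4331*49) = 1/(-212219) = -1/212219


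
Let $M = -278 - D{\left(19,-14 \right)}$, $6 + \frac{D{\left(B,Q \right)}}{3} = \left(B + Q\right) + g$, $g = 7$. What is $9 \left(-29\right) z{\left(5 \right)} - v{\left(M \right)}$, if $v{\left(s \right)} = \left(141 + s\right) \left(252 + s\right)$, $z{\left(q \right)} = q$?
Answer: $-8125$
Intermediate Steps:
$D{\left(B,Q \right)} = 3 + 3 B + 3 Q$ ($D{\left(B,Q \right)} = -18 + 3 \left(\left(B + Q\right) + 7\right) = -18 + 3 \left(7 + B + Q\right) = -18 + \left(21 + 3 B + 3 Q\right) = 3 + 3 B + 3 Q$)
$M = -296$ ($M = -278 - \left(3 + 3 \cdot 19 + 3 \left(-14\right)\right) = -278 - \left(3 + 57 - 42\right) = -278 - 18 = -296$)
$9 \left(-29\right) z{\left(5 \right)} - v{\left(M \right)} = 9 \left(-29\right) 5 - \left(35532 + \left(-296\right)^{2} + 393 \left(-296\right)\right) = \left(-261\right) 5 - \left(35532 + 87616 - 116328\right) = -1305 - 6820 = -8125$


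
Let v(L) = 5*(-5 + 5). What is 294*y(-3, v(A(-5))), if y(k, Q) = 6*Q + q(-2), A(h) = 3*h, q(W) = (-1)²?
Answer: 294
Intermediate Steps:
q(W) = 1
v(L) = 0 (v(L) = 5*0 = 0)
y(k, Q) = 1 + 6*Q (y(k, Q) = 6*Q + 1 = 1 + 6*Q)
294*y(-3, v(A(-5))) = 294*(1 + 6*0) = 294*(1 + 0) = 294*1 = 294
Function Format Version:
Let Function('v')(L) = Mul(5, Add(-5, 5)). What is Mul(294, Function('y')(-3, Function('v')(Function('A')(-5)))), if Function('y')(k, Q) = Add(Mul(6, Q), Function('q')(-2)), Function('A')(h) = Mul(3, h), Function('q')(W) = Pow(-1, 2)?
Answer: 294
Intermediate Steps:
Function('q')(W) = 1
Function('v')(L) = 0 (Function('v')(L) = Mul(5, 0) = 0)
Function('y')(k, Q) = Add(1, Mul(6, Q)) (Function('y')(k, Q) = Add(Mul(6, Q), 1) = Add(1, Mul(6, Q)))
Mul(294, Function('y')(-3, Function('v')(Function('A')(-5)))) = Mul(294, Add(1, Mul(6, 0))) = Mul(294, Add(1, 0)) = Mul(294, 1) = 294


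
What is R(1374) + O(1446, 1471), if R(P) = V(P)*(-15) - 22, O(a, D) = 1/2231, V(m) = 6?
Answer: -249871/2231 ≈ -112.00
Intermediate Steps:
O(a, D) = 1/2231
R(P) = -112 (R(P) = 6*(-15) - 22 = -90 - 22 = -112)
R(1374) + O(1446, 1471) = -112 + 1/2231 = -249871/2231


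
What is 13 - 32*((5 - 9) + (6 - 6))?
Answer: 141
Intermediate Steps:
13 - 32*((5 - 9) + (6 - 6)) = 13 - 32*(-4 + 0) = 13 - 32*(-4) = 13 + 128 = 141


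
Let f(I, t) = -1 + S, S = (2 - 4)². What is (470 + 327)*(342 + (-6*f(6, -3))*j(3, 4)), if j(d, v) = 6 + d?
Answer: 143460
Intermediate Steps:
S = 4 (S = (-2)² = 4)
f(I, t) = 3 (f(I, t) = -1 + 4 = 3)
(470 + 327)*(342 + (-6*f(6, -3))*j(3, 4)) = (470 + 327)*(342 + (-6*3)*(6 + 3)) = 797*(342 - 18*9) = 797*(342 - 162) = 797*180 = 143460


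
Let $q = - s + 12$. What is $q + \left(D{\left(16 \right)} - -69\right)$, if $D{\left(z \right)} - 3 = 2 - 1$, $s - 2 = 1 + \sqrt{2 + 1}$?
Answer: $82 - \sqrt{3} \approx 80.268$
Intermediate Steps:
$s = 3 + \sqrt{3}$ ($s = 2 + \left(1 + \sqrt{2 + 1}\right) = 2 + \left(1 + \sqrt{3}\right) = 3 + \sqrt{3} \approx 4.732$)
$D{\left(z \right)} = 4$ ($D{\left(z \right)} = 3 + \left(2 - 1\right) = 3 + 1 = 4$)
$q = 9 - \sqrt{3}$ ($q = - (3 + \sqrt{3}) + 12 = \left(-3 - \sqrt{3}\right) + 12 = 9 - \sqrt{3} \approx 7.268$)
$q + \left(D{\left(16 \right)} - -69\right) = \left(9 - \sqrt{3}\right) + \left(4 - -69\right) = \left(9 - \sqrt{3}\right) + \left(4 + 69\right) = \left(9 - \sqrt{3}\right) + 73 = 82 - \sqrt{3}$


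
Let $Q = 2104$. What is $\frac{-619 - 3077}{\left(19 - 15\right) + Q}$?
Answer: $- \frac{924}{527} \approx -1.7533$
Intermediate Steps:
$\frac{-619 - 3077}{\left(19 - 15\right) + Q} = \frac{-619 - 3077}{\left(19 - 15\right) + 2104} = - \frac{3696}{\left(19 - 15\right) + 2104} = - \frac{3696}{4 + 2104} = - \frac{3696}{2108} = \left(-3696\right) \frac{1}{2108} = - \frac{924}{527}$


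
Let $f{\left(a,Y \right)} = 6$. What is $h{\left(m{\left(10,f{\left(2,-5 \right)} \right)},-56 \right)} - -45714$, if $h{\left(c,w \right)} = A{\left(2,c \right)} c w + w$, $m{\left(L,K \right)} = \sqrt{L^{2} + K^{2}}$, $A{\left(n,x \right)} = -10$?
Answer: $45658 + 1120 \sqrt{34} \approx 52189.0$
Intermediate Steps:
$m{\left(L,K \right)} = \sqrt{K^{2} + L^{2}}$
$h{\left(c,w \right)} = w - 10 c w$ ($h{\left(c,w \right)} = - 10 c w + w = w - 10 c w$)
$h{\left(m{\left(10,f{\left(2,-5 \right)} \right)},-56 \right)} - -45714 = - 56 \left(1 - 10 \sqrt{6^{2} + 10^{2}}\right) - -45714 = - 56 \left(1 - 10 \sqrt{36 + 100}\right) + 45714 = - 56 \left(1 - 10 \sqrt{136}\right) + 45714 = - 56 \left(1 - 10 \cdot 2 \sqrt{34}\right) + 45714 = - 56 \left(1 - 20 \sqrt{34}\right) + 45714 = \left(-56 + 1120 \sqrt{34}\right) + 45714 = 45658 + 1120 \sqrt{34}$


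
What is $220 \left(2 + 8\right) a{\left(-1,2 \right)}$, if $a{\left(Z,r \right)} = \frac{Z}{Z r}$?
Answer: $1100$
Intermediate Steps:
$a{\left(Z,r \right)} = \frac{1}{r}$ ($a{\left(Z,r \right)} = Z \frac{1}{Z r} = \frac{1}{r}$)
$220 \left(2 + 8\right) a{\left(-1,2 \right)} = 220 \frac{2 + 8}{2} = 220 \cdot 10 \cdot \frac{1}{2} = 220 \cdot 5 = 1100$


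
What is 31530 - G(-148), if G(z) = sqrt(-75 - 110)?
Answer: 31530 - I*sqrt(185) ≈ 31530.0 - 13.601*I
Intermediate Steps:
G(z) = I*sqrt(185) (G(z) = sqrt(-185) = I*sqrt(185))
31530 - G(-148) = 31530 - I*sqrt(185)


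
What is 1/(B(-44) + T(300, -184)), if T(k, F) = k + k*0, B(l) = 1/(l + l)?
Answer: 88/26399 ≈ 0.0033335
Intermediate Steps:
B(l) = 1/(2*l)
T(k, F) = k (T(k, F) = k + 0 = k)
1/(B(-44) + T(300, -184)) = 1/((1/2)/(-44) + 300) = 1/((1/2)*(-1/44) + 300) = 1/(-1/88 + 300) = 1/(26399/88) = 88/26399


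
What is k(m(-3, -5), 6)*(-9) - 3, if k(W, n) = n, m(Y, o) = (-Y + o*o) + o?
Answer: -57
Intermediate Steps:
m(Y, o) = o + o² - Y (m(Y, o) = (-Y + o²) + o = (o² - Y) + o = o + o² - Y)
k(m(-3, -5), 6)*(-9) - 3 = 6*(-9) - 3 = -54 - 3 = -57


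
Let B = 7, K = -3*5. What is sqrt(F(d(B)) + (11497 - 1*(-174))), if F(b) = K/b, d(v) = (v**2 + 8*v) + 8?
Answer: 2*sqrt(37256326)/113 ≈ 108.03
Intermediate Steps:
K = -15
d(v) = 8 + v**2 + 8*v
F(b) = -15/b
sqrt(F(d(B)) + (11497 - 1*(-174))) = sqrt(-15/(8 + 7**2 + 8*7) + (11497 - 1*(-174))) = sqrt(-15/(8 + 49 + 56) + (11497 + 174)) = sqrt(-15/113 + 11671) = sqrt(1318808/113) = 2*sqrt(37256326)/113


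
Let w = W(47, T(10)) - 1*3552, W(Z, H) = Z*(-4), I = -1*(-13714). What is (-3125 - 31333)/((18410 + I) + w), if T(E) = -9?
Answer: -17229/14192 ≈ -1.2140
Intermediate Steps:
I = 13714
W(Z, H) = -4*Z
w = -3740 (w = -4*47 - 1*3552 = -188 - 3552 = -3740)
(-3125 - 31333)/((18410 + I) + w) = (-3125 - 31333)/((18410 + 13714) - 3740) = -34458/(32124 - 3740) = -34458/28384 = -34458*1/28384 = -17229/14192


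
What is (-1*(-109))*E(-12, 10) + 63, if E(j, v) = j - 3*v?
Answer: -4515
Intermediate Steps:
(-1*(-109))*E(-12, 10) + 63 = (-1*(-109))*(-12 - 3*10) + 63 = 109*(-12 - 30) + 63 = 109*(-42) + 63 = -4578 + 63 = -4515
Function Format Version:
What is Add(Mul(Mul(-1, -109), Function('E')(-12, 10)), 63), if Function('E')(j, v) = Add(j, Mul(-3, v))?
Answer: -4515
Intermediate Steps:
Add(Mul(Mul(-1, -109), Function('E')(-12, 10)), 63) = Add(Mul(Mul(-1, -109), Add(-12, Mul(-3, 10))), 63) = Add(Mul(109, Add(-12, -30)), 63) = Add(Mul(109, -42), 63) = Add(-4578, 63) = -4515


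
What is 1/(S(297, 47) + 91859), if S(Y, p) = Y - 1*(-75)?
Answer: 1/92231 ≈ 1.0842e-5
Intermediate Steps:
S(Y, p) = 75 + Y (S(Y, p) = Y + 75 = 75 + Y)
1/(S(297, 47) + 91859) = 1/((75 + 297) + 91859) = 1/(372 + 91859) = 1/92231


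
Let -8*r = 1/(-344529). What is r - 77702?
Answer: -214164738863/2756232 ≈ -77702.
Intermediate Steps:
r = 1/2756232 (r = -⅛/(-344529) = -⅛*(-1/344529) = 1/2756232 ≈ 3.6281e-7)
r - 77702 = 1/2756232 - 77702 = -214164738863/2756232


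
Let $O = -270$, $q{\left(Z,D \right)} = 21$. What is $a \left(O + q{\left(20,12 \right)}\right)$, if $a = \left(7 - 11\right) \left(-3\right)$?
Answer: $-2988$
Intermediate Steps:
$a = 12$ ($a = \left(-4\right) \left(-3\right) = 12$)
$a \left(O + q{\left(20,12 \right)}\right) = 12 \left(-270 + 21\right) = 12 \left(-249\right) = -2988$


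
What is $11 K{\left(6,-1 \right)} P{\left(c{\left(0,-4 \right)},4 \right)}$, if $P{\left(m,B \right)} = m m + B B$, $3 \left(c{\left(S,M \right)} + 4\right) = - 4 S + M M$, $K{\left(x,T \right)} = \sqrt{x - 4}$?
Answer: $\frac{1760 \sqrt{2}}{9} \approx 276.56$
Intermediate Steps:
$K{\left(x,T \right)} = \sqrt{-4 + x}$
$c{\left(S,M \right)} = -4 - \frac{4 S}{3} + \frac{M^{2}}{3}$ ($c{\left(S,M \right)} = -4 + \frac{- 4 S + M M}{3} = -4 + \frac{- 4 S + M^{2}}{3} = -4 + \frac{M^{2} - 4 S}{3} = -4 + \left(- \frac{4 S}{3} + \frac{M^{2}}{3}\right) = -4 - \frac{4 S}{3} + \frac{M^{2}}{3}$)
$P{\left(m,B \right)} = B^{2} + m^{2}$ ($P{\left(m,B \right)} = m^{2} + B^{2} = B^{2} + m^{2}$)
$11 K{\left(6,-1 \right)} P{\left(c{\left(0,-4 \right)},4 \right)} = 11 \sqrt{-4 + 6} \left(4^{2} + \left(-4 - 0 + \frac{\left(-4\right)^{2}}{3}\right)^{2}\right) = 11 \sqrt{2} \left(16 + \left(-4 + 0 + \frac{1}{3} \cdot 16\right)^{2}\right) = 11 \sqrt{2} \left(16 + \left(-4 + 0 + \frac{16}{3}\right)^{2}\right) = 11 \sqrt{2} \left(16 + \left(\frac{4}{3}\right)^{2}\right) = 11 \sqrt{2} \left(16 + \frac{16}{9}\right) = 11 \sqrt{2} \cdot \frac{160}{9} = \frac{1760 \sqrt{2}}{9}$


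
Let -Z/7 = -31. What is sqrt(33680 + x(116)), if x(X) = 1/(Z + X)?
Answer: sqrt(414971317)/111 ≈ 183.52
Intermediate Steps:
Z = 217 (Z = -7*(-31) = 217)
x(X) = 1/(217 + X)
sqrt(33680 + x(116)) = sqrt(33680 + 1/(217 + 116)) = sqrt(33680 + 1/333) = sqrt(11215441/333) = sqrt(414971317)/111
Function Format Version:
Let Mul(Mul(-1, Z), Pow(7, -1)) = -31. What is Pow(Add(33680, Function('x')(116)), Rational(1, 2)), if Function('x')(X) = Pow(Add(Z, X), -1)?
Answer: Mul(Rational(1, 111), Pow(414971317, Rational(1, 2))) ≈ 183.52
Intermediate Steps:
Z = 217 (Z = Mul(-7, -31) = 217)
Function('x')(X) = Pow(Add(217, X), -1)
Pow(Add(33680, Function('x')(116)), Rational(1, 2)) = Pow(Add(33680, Pow(Add(217, 116), -1)), Rational(1, 2)) = Pow(Add(33680, Pow(333, -1)), Rational(1, 2)) = Pow(Add(33680, Rational(1, 333)), Rational(1, 2)) = Pow(Rational(11215441, 333), Rational(1, 2)) = Mul(Rational(1, 111), Pow(414971317, Rational(1, 2)))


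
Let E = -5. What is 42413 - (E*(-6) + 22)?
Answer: 42361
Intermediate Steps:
42413 - (E*(-6) + 22) = 42413 - (-5*(-6) + 22) = 42413 - (30 + 22) = 42413 - 1*52 = 42413 - 52 = 42361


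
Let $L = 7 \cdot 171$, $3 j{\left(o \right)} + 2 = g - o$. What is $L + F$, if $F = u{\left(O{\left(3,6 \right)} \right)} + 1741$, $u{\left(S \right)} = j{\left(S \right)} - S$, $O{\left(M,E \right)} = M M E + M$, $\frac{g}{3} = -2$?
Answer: $\frac{8578}{3} \approx 2859.3$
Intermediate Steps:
$g = -6$ ($g = 3 \left(-2\right) = -6$)
$j{\left(o \right)} = - \frac{8}{3} - \frac{o}{3}$ ($j{\left(o \right)} = - \frac{2}{3} + \frac{-6 - o}{3} = - \frac{2}{3} - \left(2 + \frac{o}{3}\right) = - \frac{8}{3} - \frac{o}{3}$)
$L = 1197$
$O{\left(M,E \right)} = M + E M^{2}$ ($O{\left(M,E \right)} = M^{2} E + M = E M^{2} + M = M + E M^{2}$)
$u{\left(S \right)} = - \frac{8}{3} - \frac{4 S}{3}$ ($u{\left(S \right)} = \left(- \frac{8}{3} - \frac{S}{3}\right) - S = - \frac{8}{3} - \frac{4 S}{3}$)
$F = \frac{4987}{3}$ ($F = \left(- \frac{8}{3} - \frac{4 \cdot 3 \left(1 + 6 \cdot 3\right)}{3}\right) + 1741 = \left(- \frac{8}{3} - \frac{4 \cdot 3 \left(1 + 18\right)}{3}\right) + 1741 = \left(- \frac{8}{3} - \frac{4 \cdot 3 \cdot 19}{3}\right) + 1741 = \left(- \frac{8}{3} - 76\right) + 1741 = - \frac{236}{3} + 1741 = \frac{4987}{3} \approx 1662.3$)
$L + F = 1197 + \frac{4987}{3} = \frac{8578}{3}$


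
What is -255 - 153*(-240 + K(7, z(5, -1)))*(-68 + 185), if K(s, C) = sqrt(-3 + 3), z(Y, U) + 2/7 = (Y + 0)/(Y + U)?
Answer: 4295985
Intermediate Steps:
z(Y, U) = -2/7 + Y/(U + Y) (z(Y, U) = -2/7 + (Y + 0)/(Y + U) = -2/7 + Y/(U + Y))
K(s, C) = 0 (K(s, C) = sqrt(0) = 0)
-255 - 153*(-240 + K(7, z(5, -1)))*(-68 + 185) = -255 - 153*(-240 + 0)*(-68 + 185) = -255 - (-36720)*117 = -255 - 153*(-28080) = -255 + 4296240 = 4295985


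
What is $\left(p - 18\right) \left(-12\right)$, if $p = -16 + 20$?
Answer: $168$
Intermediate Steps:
$p = 4$
$\left(p - 18\right) \left(-12\right) = \left(4 - 18\right) \left(-12\right) = \left(-14\right) \left(-12\right) = 168$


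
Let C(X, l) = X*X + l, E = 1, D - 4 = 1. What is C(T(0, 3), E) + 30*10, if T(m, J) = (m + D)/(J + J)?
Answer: 10861/36 ≈ 301.69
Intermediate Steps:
D = 5 (D = 4 + 1 = 5)
T(m, J) = (5 + m)/(2*J) (T(m, J) = (m + 5)/(J + J) = (5 + m)/((2*J)) = (5 + m)*(1/(2*J)) = (5 + m)/(2*J))
C(X, l) = l + X² (C(X, l) = X² + l = l + X²)
C(T(0, 3), E) + 30*10 = (1 + ((½)*(5 + 0)/3)²) + 30*10 = (1 + ((½)*(⅓)*5)²) + 300 = (1 + (⅚)²) + 300 = (1 + 25/36) + 300 = 61/36 + 300 = 10861/36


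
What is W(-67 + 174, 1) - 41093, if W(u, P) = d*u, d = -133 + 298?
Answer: -23438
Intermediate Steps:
d = 165
W(u, P) = 165*u
W(-67 + 174, 1) - 41093 = 165*(-67 + 174) - 41093 = 165*107 - 41093 = 17655 - 41093 = -23438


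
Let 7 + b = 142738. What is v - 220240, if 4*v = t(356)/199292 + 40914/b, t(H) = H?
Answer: -696084111491911/3160571828 ≈ -2.2024e+5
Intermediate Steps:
b = 142731 (b = -7 + 142738 = 142731)
v = 227906809/3160571828 (v = (356/199292 + 40914/142731)/4 = (356*(1/199292) + 40914*(1/142731))/4 = (89/49823 + 4546/15859)/4 = (¼)*(227906809/790142957) = 227906809/3160571828 ≈ 0.072109)
v - 220240 = 227906809/3160571828 - 220240 = -696084111491911/3160571828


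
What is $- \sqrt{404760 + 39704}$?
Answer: $- 4 \sqrt{27779} \approx -666.68$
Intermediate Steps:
$- \sqrt{404760 + 39704} = - \sqrt{444464} = - 4 \sqrt{27779}$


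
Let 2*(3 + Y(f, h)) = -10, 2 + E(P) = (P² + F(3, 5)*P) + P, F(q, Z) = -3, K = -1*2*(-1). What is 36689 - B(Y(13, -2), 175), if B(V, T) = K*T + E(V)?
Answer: 36261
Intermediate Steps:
K = 2 (K = -2*(-1) = 2)
E(P) = -2 + P² - 2*P (E(P) = -2 + ((P² - 3*P) + P) = -2 + (P² - 2*P) = -2 + P² - 2*P)
Y(f, h) = -8 (Y(f, h) = -3 + (½)*(-10) = -3 - 5 = -8)
B(V, T) = -2 + V² - 2*V + 2*T (B(V, T) = 2*T + (-2 + V² - 2*V) = -2 + V² - 2*V + 2*T)
36689 - B(Y(13, -2), 175) = 36689 - (-2 + (-8)² - 2*(-8) + 2*175) = 36689 - (-2 + 64 + 16 + 350) = 36689 - 1*428 = 36689 - 428 = 36261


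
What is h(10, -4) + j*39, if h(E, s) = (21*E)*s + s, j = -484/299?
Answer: -20864/23 ≈ -907.13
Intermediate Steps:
j = -484/299 (j = -484*1/299 = -484/299 ≈ -1.6187)
h(E, s) = s + 21*E*s (h(E, s) = 21*E*s + s = s + 21*E*s)
h(10, -4) + j*39 = -4*(1 + 21*10) - 484/299*39 = -4*(1 + 210) - 1452/23 = -4*211 - 1452/23 = -844 - 1452/23 = -20864/23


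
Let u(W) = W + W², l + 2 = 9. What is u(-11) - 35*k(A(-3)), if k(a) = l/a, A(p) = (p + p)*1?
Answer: 905/6 ≈ 150.83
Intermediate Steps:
l = 7 (l = -2 + 9 = 7)
A(p) = 2*p (A(p) = (2*p)*1 = 2*p)
k(a) = 7/a
u(-11) - 35*k(A(-3)) = -11*(1 - 11) - 245/(2*(-3)) = -11*(-10) - 245/(-6) = 110 - 245*(-1)/6 = 110 - 35*(-7/6) = 110 + 245/6 = 905/6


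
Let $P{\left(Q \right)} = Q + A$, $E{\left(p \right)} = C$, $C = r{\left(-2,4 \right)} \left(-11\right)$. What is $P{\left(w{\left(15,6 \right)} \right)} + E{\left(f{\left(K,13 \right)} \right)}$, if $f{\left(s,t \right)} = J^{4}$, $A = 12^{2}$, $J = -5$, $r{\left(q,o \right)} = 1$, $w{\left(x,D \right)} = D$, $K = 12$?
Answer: $139$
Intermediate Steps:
$A = 144$
$C = -11$ ($C = 1 \left(-11\right) = -11$)
$f{\left(s,t \right)} = 625$ ($f{\left(s,t \right)} = \left(-5\right)^{4} = 625$)
$E{\left(p \right)} = -11$
$P{\left(Q \right)} = 144 + Q$ ($P{\left(Q \right)} = Q + 144 = 144 + Q$)
$P{\left(w{\left(15,6 \right)} \right)} + E{\left(f{\left(K,13 \right)} \right)} = \left(144 + 6\right) - 11 = 150 - 11 = 139$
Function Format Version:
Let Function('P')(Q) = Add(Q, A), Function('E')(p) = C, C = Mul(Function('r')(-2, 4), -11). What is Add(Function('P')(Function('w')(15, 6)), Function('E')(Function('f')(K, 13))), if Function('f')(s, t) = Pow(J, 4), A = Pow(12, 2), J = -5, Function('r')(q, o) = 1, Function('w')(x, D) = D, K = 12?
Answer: 139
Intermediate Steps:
A = 144
C = -11 (C = Mul(1, -11) = -11)
Function('f')(s, t) = 625 (Function('f')(s, t) = Pow(-5, 4) = 625)
Function('E')(p) = -11
Function('P')(Q) = Add(144, Q) (Function('P')(Q) = Add(Q, 144) = Add(144, Q))
Add(Function('P')(Function('w')(15, 6)), Function('E')(Function('f')(K, 13))) = Add(Add(144, 6), -11) = Add(150, -11) = 139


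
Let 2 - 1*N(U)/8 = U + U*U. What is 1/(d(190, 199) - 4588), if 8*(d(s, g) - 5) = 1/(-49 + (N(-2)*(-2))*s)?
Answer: -392/1796537 ≈ -0.00021820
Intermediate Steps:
N(U) = 16 - 8*U - 8*U² (N(U) = 16 - 8*(U + U*U) = 16 - 8*(U + U²) = 16 + (-8*U - 8*U²) = 16 - 8*U - 8*U²)
d(s, g) = 1959/392 (d(s, g) = 5 + 1/(8*(-49 + ((16 - 8*(-2) - 8*(-2)²)*(-2))*s)) = 5 + 1/(8*(-49 + ((16 + 16 - 8*4)*(-2))*s)) = 5 + 1/(8*(-49 + ((16 + 16 - 32)*(-2))*s)) = 5 + 1/(8*(-49 + (0*(-2))*s)) = 5 + 1/(8*(-49 + 0*s)) = 5 + 1/(8*(-49 + 0)) = 5 + (⅛)/(-49) = 5 + (⅛)*(-1/49) = 5 - 1/392 = 1959/392)
1/(d(190, 199) - 4588) = 1/(1959/392 - 4588) = 1/(-1796537/392) = -392/1796537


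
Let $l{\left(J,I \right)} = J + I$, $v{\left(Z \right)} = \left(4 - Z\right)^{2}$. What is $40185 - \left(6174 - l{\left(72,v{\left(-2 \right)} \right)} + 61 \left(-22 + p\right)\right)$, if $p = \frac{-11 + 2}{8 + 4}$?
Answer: $\frac{142027}{4} \approx 35507.0$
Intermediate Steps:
$p = - \frac{3}{4}$ ($p = - \frac{9}{12} = \left(-9\right) \frac{1}{12} = - \frac{3}{4} \approx -0.75$)
$l{\left(J,I \right)} = I + J$
$40185 - \left(6174 - l{\left(72,v{\left(-2 \right)} \right)} + 61 \left(-22 + p\right)\right) = 40185 - \left(6102 - \left(-4 - 2\right)^{2} + 61 \left(-22 - \frac{3}{4}\right)\right) = 40185 + \left(\left(\left(-61\right) \left(- \frac{91}{4}\right) + \left(\left(-6\right)^{2} + 72\right)\right) - 6174\right) = 40185 + \left(\left(\frac{5551}{4} + \left(36 + 72\right)\right) - 6174\right) = 40185 + \left(\left(\frac{5551}{4} + 108\right) - 6174\right) = 40185 + \left(\frac{5983}{4} - 6174\right) = 40185 - \frac{18713}{4} = \frac{142027}{4}$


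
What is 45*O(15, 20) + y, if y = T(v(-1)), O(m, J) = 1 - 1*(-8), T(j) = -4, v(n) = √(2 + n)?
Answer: 401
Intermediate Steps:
O(m, J) = 9 (O(m, J) = 1 + 8 = 9)
y = -4
45*O(15, 20) + y = 45*9 - 4 = 405 - 4 = 401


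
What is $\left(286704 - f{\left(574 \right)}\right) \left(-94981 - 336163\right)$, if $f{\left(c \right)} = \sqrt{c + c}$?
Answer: $-123610709376 + 862288 \sqrt{287} \approx -1.236 \cdot 10^{11}$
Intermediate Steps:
$f{\left(c \right)} = \sqrt{2} \sqrt{c}$ ($f{\left(c \right)} = \sqrt{2 c} = \sqrt{2} \sqrt{c}$)
$\left(286704 - f{\left(574 \right)}\right) \left(-94981 - 336163\right) = \left(286704 - \sqrt{2} \sqrt{574}\right) \left(-94981 - 336163\right) = \left(286704 - 2 \sqrt{287}\right) \left(-431144\right) = -123610709376 + 862288 \sqrt{287}$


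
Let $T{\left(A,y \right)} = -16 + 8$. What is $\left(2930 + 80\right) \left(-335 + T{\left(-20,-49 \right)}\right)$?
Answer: $-1032430$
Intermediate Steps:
$T{\left(A,y \right)} = -8$
$\left(2930 + 80\right) \left(-335 + T{\left(-20,-49 \right)}\right) = \left(2930 + 80\right) \left(-335 - 8\right) = 3010 \left(-343\right) = -1032430$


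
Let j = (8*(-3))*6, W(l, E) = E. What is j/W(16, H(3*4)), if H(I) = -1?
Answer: 144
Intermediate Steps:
j = -144 (j = -24*6 = -144)
j/W(16, H(3*4)) = -144/(-1) = -144*(-1) = 144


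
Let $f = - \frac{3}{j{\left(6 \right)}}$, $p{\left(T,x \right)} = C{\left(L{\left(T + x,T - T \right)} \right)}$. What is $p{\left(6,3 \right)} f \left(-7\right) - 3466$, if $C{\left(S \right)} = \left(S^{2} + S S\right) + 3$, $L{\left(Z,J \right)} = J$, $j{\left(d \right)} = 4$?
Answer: $- \frac{13801}{4} \approx -3450.3$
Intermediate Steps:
$C{\left(S \right)} = 3 + 2 S^{2}$ ($C{\left(S \right)} = \left(S^{2} + S^{2}\right) + 3 = 2 S^{2} + 3 = 3 + 2 S^{2}$)
$p{\left(T,x \right)} = 3$ ($p{\left(T,x \right)} = 3 + 2 \left(T - T\right)^{2} = 3 + 2 \cdot 0^{2} = 3 + 2 \cdot 0 = 3 + 0 = 3$)
$f = - \frac{3}{4} \approx -0.75$
$p{\left(6,3 \right)} f \left(-7\right) - 3466 = 3 \left(- \frac{3}{4}\right) \left(-7\right) - 3466 = \left(- \frac{9}{4}\right) \left(-7\right) - 3466 = \frac{63}{4} - 3466 = - \frac{13801}{4}$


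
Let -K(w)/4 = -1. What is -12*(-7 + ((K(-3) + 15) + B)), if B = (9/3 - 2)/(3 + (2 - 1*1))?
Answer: -147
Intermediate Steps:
K(w) = 4 (K(w) = -4*(-1) = 4)
B = 1/4 (B = (9*(1/3) - 2)/(3 + (2 - 1)) = (3 - 2)/(3 + 1) = 1/4 ≈ 0.25000)
-12*(-7 + ((K(-3) + 15) + B)) = -12*(-7 + ((4 + 15) + 1/4)) = -12*(-7 + (19 + 1/4)) = -12*(-7 + 77/4) = -12*49/4 = -147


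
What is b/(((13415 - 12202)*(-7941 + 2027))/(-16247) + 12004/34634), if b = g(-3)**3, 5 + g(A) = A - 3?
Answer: -374475916969/124324165688 ≈ -3.0121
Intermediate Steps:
g(A) = -8 + A (g(A) = -5 + (A - 3) = -5 + (-3 + A) = -8 + A)
b = -1331 (b = (-8 - 3)**3 = (-11)**3 = -1331)
b/(((13415 - 12202)*(-7941 + 2027))/(-16247) + 12004/34634) = -1331/(((13415 - 12202)*(-7941 + 2027))/(-16247) + 12004/34634) = -1331/((1213*(-5914))*(-1/16247) + 12004*(1/34634)) = -1331/(-7173682*(-1/16247) + 6002/17317) = -1331/(7173682/16247 + 6002/17317) = -1331/124324165688/281349299 = -1331*281349299/124324165688 = -374475916969/124324165688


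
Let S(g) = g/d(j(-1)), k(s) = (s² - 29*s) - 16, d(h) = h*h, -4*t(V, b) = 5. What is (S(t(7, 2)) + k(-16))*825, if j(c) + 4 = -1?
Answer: 2323035/4 ≈ 5.8076e+5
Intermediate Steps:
j(c) = -5 (j(c) = -4 - 1 = -5)
t(V, b) = -5/4 (t(V, b) = -¼*5 = -5/4)
d(h) = h²
k(s) = -16 + s² - 29*s
S(g) = g/25 (S(g) = g/((-5)²) = g/25)
(S(t(7, 2)) + k(-16))*825 = ((1/25)*(-5/4) + (-16 + (-16)² - 29*(-16)))*825 = (-1/20 + (-16 + 256 + 464))*825 = (-1/20 + 704)*825 = (14079/20)*825 = 2323035/4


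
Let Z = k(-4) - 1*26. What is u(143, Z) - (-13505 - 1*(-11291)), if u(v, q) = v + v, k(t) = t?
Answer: 2500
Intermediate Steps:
Z = -30 (Z = -4 - 1*26 = -4 - 26 = -30)
u(v, q) = 2*v
u(143, Z) - (-13505 - 1*(-11291)) = 2*143 - (-13505 - 1*(-11291)) = 286 - (-13505 + 11291) = 286 - 1*(-2214) = 286 + 2214 = 2500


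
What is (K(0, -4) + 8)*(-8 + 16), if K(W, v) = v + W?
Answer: 32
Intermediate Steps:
K(W, v) = W + v
(K(0, -4) + 8)*(-8 + 16) = ((0 - 4) + 8)*(-8 + 16) = (-4 + 8)*8 = 4*8 = 32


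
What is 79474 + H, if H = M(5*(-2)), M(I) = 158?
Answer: 79632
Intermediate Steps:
H = 158
79474 + H = 79474 + 158 = 79632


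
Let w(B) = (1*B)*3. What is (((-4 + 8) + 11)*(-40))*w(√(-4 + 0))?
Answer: -3600*I ≈ -3600.0*I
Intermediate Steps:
w(B) = 3*B (w(B) = B*3 = 3*B)
(((-4 + 8) + 11)*(-40))*w(√(-4 + 0)) = (((-4 + 8) + 11)*(-40))*(3*√(-4 + 0)) = ((4 + 11)*(-40))*(3*√(-4)) = (15*(-40))*(3*(2*I)) = -3600*I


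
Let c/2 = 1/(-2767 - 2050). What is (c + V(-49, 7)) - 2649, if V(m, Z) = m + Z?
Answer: -12962549/4817 ≈ -2691.0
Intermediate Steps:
c = -2/4817 (c = 2/(-2767 - 2050) = 2/(-4817) = 2*(-1/4817) = -2/4817 ≈ -0.00041520)
V(m, Z) = Z + m
(c + V(-49, 7)) - 2649 = (-2/4817 + (7 - 49)) - 2649 = (-2/4817 - 42) - 2649 = -202316/4817 - 2649 = -12962549/4817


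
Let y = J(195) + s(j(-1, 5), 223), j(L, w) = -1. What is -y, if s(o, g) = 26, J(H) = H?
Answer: -221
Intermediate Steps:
y = 221 (y = 195 + 26 = 221)
-y = -1*221 = -221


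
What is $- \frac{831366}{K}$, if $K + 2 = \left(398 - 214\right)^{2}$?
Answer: $- \frac{415683}{16927} \approx -24.557$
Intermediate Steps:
$K = 33854$ ($K = -2 + \left(398 - 214\right)^{2} = -2 + 184^{2} = -2 + 33856 = 33854$)
$- \frac{831366}{K} = - \frac{831366}{33854} = \left(-831366\right) \frac{1}{33854} = - \frac{415683}{16927}$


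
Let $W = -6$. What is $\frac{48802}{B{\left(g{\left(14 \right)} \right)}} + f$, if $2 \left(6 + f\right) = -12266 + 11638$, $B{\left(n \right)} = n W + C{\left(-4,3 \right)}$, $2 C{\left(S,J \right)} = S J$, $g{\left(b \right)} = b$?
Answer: $- \frac{38801}{45} \approx -862.24$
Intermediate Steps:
$C{\left(S,J \right)} = \frac{J S}{2}$ ($C{\left(S,J \right)} = \frac{S J}{2} = \frac{J S}{2}$)
$B{\left(n \right)} = -6 - 6 n$ ($B{\left(n \right)} = n \left(-6\right) + \frac{1}{2} \cdot 3 \left(-4\right) = - 6 n - 6 = -6 - 6 n$)
$f = -320$ ($f = -6 + \frac{-12266 + 11638}{2} = -6 + \frac{1}{2} \left(-628\right) = -6 - 314 = -320$)
$\frac{48802}{B{\left(g{\left(14 \right)} \right)}} + f = \frac{48802}{-6 - 84} - 320 = \frac{48802}{-90} - 320 = 48802 \left(- \frac{1}{90}\right) - 320 = - \frac{24401}{45} - 320 = - \frac{38801}{45}$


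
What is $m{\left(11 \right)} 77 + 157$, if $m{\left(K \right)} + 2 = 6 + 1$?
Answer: $542$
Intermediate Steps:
$m{\left(K \right)} = 5$ ($m{\left(K \right)} = -2 + \left(6 + 1\right) = -2 + 7 = 5$)
$m{\left(11 \right)} 77 + 157 = 5 \cdot 77 + 157 = 385 + 157 = 542$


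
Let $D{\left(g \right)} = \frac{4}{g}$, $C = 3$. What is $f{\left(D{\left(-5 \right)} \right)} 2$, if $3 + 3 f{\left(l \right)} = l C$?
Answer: $- \frac{18}{5} \approx -3.6$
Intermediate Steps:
$f{\left(l \right)} = -1 + l$ ($f{\left(l \right)} = -1 + \frac{l 3}{3} = -1 + \frac{3 l}{3} = -1 + l$)
$f{\left(D{\left(-5 \right)} \right)} 2 = \left(-1 + \frac{4}{-5}\right) 2 = \left(-1 + 4 \left(- \frac{1}{5}\right)\right) 2 = \left(-1 - \frac{4}{5}\right) 2 = \left(- \frac{9}{5}\right) 2 = - \frac{18}{5}$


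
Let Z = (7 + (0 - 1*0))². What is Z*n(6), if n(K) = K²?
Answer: 1764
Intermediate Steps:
Z = 49 (Z = (7 + (0 + 0))² = (7 + 0)² = 7² = 49)
Z*n(6) = 49*6² = 49*36 = 1764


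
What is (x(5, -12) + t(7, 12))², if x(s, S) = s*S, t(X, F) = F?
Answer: 2304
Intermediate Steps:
x(s, S) = S*s
(x(5, -12) + t(7, 12))² = (-12*5 + 12)² = (-60 + 12)² = (-48)² = 2304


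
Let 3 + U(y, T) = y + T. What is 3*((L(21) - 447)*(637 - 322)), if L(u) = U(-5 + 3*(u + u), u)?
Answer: -291060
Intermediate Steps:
U(y, T) = -3 + T + y (U(y, T) = -3 + (y + T) = -3 + (T + y) = -3 + T + y)
L(u) = -8 + 7*u (L(u) = -3 + u + (-5 + 3*(u + u)) = -3 + u + (-5 + 3*(2*u)) = -3 + u + (-5 + 6*u) = -8 + 7*u)
3*((L(21) - 447)*(637 - 322)) = 3*(((-8 + 7*21) - 447)*(637 - 322)) = 3*(((-8 + 147) - 447)*315) = 3*((139 - 447)*315) = 3*(-308*315) = 3*(-97020) = -291060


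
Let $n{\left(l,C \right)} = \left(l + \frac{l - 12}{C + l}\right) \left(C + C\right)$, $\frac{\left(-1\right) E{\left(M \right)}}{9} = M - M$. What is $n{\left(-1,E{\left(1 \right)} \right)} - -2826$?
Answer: $2826$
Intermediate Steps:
$E{\left(M \right)} = 0$ ($E{\left(M \right)} = - 9 \left(M - M\right) = \left(-9\right) 0 = 0$)
$n{\left(l,C \right)} = 2 C \left(l + \frac{-12 + l}{C + l}\right)$ ($n{\left(l,C \right)} = \left(l + \frac{-12 + l}{C + l}\right) 2 C = 2 C \left(l + \frac{-12 + l}{C + l}\right)$)
$n{\left(-1,E{\left(1 \right)} \right)} - -2826 = 2 \cdot 0 \frac{1}{0 - 1} \left(-12 - 1 + \left(-1\right)^{2} + 0 \left(-1\right)\right) - -2826 = 2 \cdot 0 \frac{1}{-1} \left(-12 - 1 + 1 + 0\right) + 2826 = 2 \cdot 0 \left(-1\right) \left(-12\right) + 2826 = 0 + 2826 = 2826$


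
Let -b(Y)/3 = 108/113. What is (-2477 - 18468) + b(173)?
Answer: -2367109/113 ≈ -20948.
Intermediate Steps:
b(Y) = -324/113
(-2477 - 18468) + b(173) = (-2477 - 18468) - 324/113 = -20945 - 324/113 = -2367109/113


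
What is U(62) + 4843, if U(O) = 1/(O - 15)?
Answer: 227622/47 ≈ 4843.0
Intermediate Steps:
U(O) = 1/(-15 + O)
U(62) + 4843 = 1/(-15 + 62) + 4843 = 1/47 + 4843 = 227622/47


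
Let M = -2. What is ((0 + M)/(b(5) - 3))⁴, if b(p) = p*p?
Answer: 1/14641 ≈ 6.8301e-5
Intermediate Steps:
b(p) = p²
((0 + M)/(b(5) - 3))⁴ = ((0 - 2)/(5² - 3))⁴ = (-2/(25 - 3))⁴ = (-2/22)⁴ = (-2*1/22)⁴ = (-1/11)⁴ = 1/14641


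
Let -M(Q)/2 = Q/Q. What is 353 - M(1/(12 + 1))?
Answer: 355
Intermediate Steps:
M(Q) = -2 (M(Q) = -2*Q/Q = -2*1 = -2)
353 - M(1/(12 + 1)) = 353 - 1*(-2) = 353 + 2 = 355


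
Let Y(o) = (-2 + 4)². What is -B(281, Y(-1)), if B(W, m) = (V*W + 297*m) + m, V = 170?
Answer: -48962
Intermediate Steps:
Y(o) = 4 (Y(o) = 2² = 4)
B(W, m) = 170*W + 298*m (B(W, m) = (170*W + 297*m) + m = 170*W + 298*m)
-B(281, Y(-1)) = -(170*281 + 298*4) = -(47770 + 1192) = -1*48962 = -48962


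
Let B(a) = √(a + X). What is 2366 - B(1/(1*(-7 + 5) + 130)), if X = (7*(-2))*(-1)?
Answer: 2366 - √3586/16 ≈ 2362.3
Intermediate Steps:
X = 14 (X = -14*(-1) = 14)
B(a) = √(14 + a) (B(a) = √(a + 14) = √(14 + a))
2366 - B(1/(1*(-7 + 5) + 130)) = 2366 - √(14 + 1/(1*(-7 + 5) + 130)) = 2366 - √(14 + 1/(1*(-2) + 130)) = 2366 - √(14 + 1/(-2 + 130)) = 2366 - √(14 + 1/128) = 2366 - √(1793/128) = 2366 - √3586/16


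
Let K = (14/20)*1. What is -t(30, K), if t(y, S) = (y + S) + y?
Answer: -607/10 ≈ -60.700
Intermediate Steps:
K = 7/10 (K = (14*(1/20))*1 = (7/10)*1 = 7/10 ≈ 0.70000)
t(y, S) = S + 2*y (t(y, S) = (S + y) + y = S + 2*y)
-t(30, K) = -(7/10 + 2*30) = -(7/10 + 60) = -1*607/10 = -607/10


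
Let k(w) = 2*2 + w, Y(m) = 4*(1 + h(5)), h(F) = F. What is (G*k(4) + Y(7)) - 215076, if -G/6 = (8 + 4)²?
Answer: -221964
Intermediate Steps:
G = -864 (G = -6*(8 + 4)² = -6*12² = -6*144 = -864)
Y(m) = 24 (Y(m) = 4*(1 + 5) = 4*6 = 24)
k(w) = 4 + w
(G*k(4) + Y(7)) - 215076 = (-864*(4 + 4) + 24) - 215076 = (-864*8 + 24) - 215076 = (-6912 + 24) - 215076 = -6888 - 215076 = -221964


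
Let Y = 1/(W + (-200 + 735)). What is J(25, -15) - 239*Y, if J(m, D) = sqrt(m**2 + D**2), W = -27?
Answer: -239/508 + 5*sqrt(34) ≈ 28.684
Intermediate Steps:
J(m, D) = sqrt(D**2 + m**2)
Y = 1/508 (Y = 1/(-27 + (-200 + 735)) = 1/(-27 + 535) = 1/508 ≈ 0.0019685)
J(25, -15) - 239*Y = sqrt((-15)**2 + 25**2) - 239*1/508 = sqrt(225 + 625) - 239/508 = sqrt(850) - 239/508 = 5*sqrt(34) - 239/508 = -239/508 + 5*sqrt(34)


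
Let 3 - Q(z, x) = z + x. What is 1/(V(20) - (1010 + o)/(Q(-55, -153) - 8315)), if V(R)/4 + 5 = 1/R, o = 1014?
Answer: -5065/99022 ≈ -0.051150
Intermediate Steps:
Q(z, x) = 3 - x - z (Q(z, x) = 3 - (z + x) = 3 - (x + z) = 3 + (-x - z) = 3 - x - z)
V(R) = -20 + 4/R
1/(V(20) - (1010 + o)/(Q(-55, -153) - 8315)) = 1/((-20 + 4/20) - (1010 + 1014)/((3 - 1*(-153) - 1*(-55)) - 8315)) = 1/((-20 + 4*(1/20)) - 2024/((3 + 153 + 55) - 8315)) = 1/((-20 + ⅕) - 2024/(211 - 8315)) = 1/(-99/5 - 2024/(-8104)) = 1/(-99/5 - 2024*(-1)/8104) = 1/(-99/5 - 1*(-253/1013)) = 1/(-99/5 + 253/1013) = 1/(-99022/5065) = -5065/99022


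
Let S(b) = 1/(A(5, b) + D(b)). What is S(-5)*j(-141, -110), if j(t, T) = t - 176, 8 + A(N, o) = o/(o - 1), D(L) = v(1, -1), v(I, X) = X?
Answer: 1902/49 ≈ 38.816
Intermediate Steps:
D(L) = -1
A(N, o) = -8 + o/(-1 + o) (A(N, o) = -8 + o/(o - 1) = -8 + o/(-1 + o))
j(t, T) = -176 + t
S(b) = 1/(-1 + (8 - 7*b)/(-1 + b)) (S(b) = 1/((8 - 7*b)/(-1 + b) - 1) = 1/(-1 + (8 - 7*b)/(-1 + b)))
S(-5)*j(-141, -110) = ((1 - 1*(-5))/(-9 + 8*(-5)))*(-176 - 141) = ((1 + 5)/(-9 - 40))*(-317) = (6/(-49))*(-317) = -1/49*6*(-317) = -6/49*(-317) = 1902/49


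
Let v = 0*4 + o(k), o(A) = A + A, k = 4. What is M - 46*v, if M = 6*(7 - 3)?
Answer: -344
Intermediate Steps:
M = 24 (M = 6*4 = 24)
o(A) = 2*A
v = 8 (v = 0*4 + 2*4 = 0 + 8 = 8)
M - 46*v = 24 - 46*8 = 24 - 368 = -344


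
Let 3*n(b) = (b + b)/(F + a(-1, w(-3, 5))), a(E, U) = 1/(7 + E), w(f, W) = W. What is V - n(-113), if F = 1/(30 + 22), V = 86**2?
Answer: 226236/29 ≈ 7801.2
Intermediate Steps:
V = 7396
F = 1/52 ≈ 0.019231
n(b) = 104*b/29 (n(b) = ((b + b)/(1/52 + 1/(7 - 1)))/3 = ((2*b)/(1/52 + 1/6))/3 = ((2*b)/(29/156))/3 = ((2*b)*(156/29))/3 = (312*b/29)/3 = 104*b/29)
V - n(-113) = 7396 - 104*(-113)/29 = 7396 - 1*(-11752/29) = 7396 + 11752/29 = 226236/29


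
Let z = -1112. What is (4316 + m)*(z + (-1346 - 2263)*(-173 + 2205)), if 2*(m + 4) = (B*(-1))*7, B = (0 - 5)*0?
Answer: -31626795200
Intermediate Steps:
B = 0 (B = -5*0 = 0)
m = -4 (m = -4 + ((0*(-1))*7)/2 = -4 + (0*7)/2 = -4 + (½)*0 = -4 + 0 = -4)
(4316 + m)*(z + (-1346 - 2263)*(-173 + 2205)) = (4316 - 4)*(-1112 + (-1346 - 2263)*(-173 + 2205)) = 4312*(-1112 - 3609*2032) = 4312*(-1112 - 7333488) = 4312*(-7334600) = -31626795200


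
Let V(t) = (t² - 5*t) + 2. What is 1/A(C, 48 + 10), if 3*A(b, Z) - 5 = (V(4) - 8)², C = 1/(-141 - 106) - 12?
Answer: 1/35 ≈ 0.028571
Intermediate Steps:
V(t) = 2 + t² - 5*t
C = -2965/247 (C = 1/(-247) - 12 = -1/247 - 12 = -2965/247 ≈ -12.004)
A(b, Z) = 35 (A(b, Z) = 5/3 + ((2 + 4² - 5*4) - 8)²/3 = 5/3 + ((2 + 16 - 20) - 8)²/3 = 5/3 + (-2 - 8)²/3 = 5/3 + (⅓)*(-10)² = 5/3 + (⅓)*100 = 5/3 + 100/3 = 35)
1/A(C, 48 + 10) = 1/35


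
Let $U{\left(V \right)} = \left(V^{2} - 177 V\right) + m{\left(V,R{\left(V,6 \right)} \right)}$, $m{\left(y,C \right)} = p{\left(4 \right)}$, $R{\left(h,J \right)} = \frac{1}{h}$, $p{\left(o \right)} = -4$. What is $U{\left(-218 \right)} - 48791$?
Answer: $37315$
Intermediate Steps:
$m{\left(y,C \right)} = -4$
$U{\left(V \right)} = -4 + V^{2} - 177 V$ ($U{\left(V \right)} = \left(V^{2} - 177 V\right) - 4 = -4 + V^{2} - 177 V$)
$U{\left(-218 \right)} - 48791 = \left(-4 + \left(-218\right)^{2} - -38586\right) - 48791 = \left(-4 + 47524 + 38586\right) - 48791 = 86106 - 48791 = 37315$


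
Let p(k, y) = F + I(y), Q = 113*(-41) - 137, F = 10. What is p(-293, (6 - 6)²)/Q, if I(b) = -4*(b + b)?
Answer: -1/477 ≈ -0.0020964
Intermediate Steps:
Q = -4770 (Q = -4633 - 137 = -4770)
I(b) = -8*b
p(k, y) = 10 - 8*y
p(-293, (6 - 6)²)/Q = (10 - 8*(6 - 6)²)/(-4770) = (10 - 8*0²)*(-1/4770) = (10 - 8*0)*(-1/4770) = (10 + 0)*(-1/4770) = 10*(-1/4770) = -1/477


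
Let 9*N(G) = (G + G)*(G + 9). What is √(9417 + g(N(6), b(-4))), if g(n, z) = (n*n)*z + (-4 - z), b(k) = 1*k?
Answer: √7817 ≈ 88.414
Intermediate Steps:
b(k) = k
N(G) = 2*G*(9 + G)/9 (N(G) = ((G + G)*(G + 9))/9 = ((2*G)*(9 + G))/9 = (2*G*(9 + G))/9 = 2*G*(9 + G)/9)
g(n, z) = -4 - z + z*n² (g(n, z) = n²*z + (-4 - z) = z*n² + (-4 - z) = -4 - z + z*n²)
√(9417 + g(N(6), b(-4))) = √(9417 + (-4 - 1*(-4) - 4*16*(9 + 6)²/9)) = √(9417 + (-4 + 4 - 4*((2/9)*6*15)²)) = √(9417 + (-4 + 4 - 4*20²)) = √(9417 + (-4 + 4 - 4*400)) = √(9417 + (-4 + 4 - 1600)) = √(9417 - 1600) = √7817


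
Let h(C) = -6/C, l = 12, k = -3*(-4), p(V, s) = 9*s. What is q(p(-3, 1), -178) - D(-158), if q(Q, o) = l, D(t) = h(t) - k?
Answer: 1893/79 ≈ 23.962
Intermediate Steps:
k = 12
D(t) = -12 - 6/t (D(t) = -6/t - 1*12 = -6/t - 12 = -12 - 6/t)
q(Q, o) = 12
q(p(-3, 1), -178) - D(-158) = 12 - (-12 - 6/(-158)) = 12 - (-12 - 6*(-1/158)) = 12 - (-12 + 3/79) = 12 - 1*(-945/79) = 12 + 945/79 = 1893/79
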